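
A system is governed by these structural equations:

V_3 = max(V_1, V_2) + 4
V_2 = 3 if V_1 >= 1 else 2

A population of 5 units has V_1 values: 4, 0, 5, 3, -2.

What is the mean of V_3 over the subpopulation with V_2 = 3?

8

Observing V_2=3 restricts to units where V_2's equation naturally yields 3: V_1 ∈ {4, 5, 3}. In that subpopulation V_3 = 8, 9, 7, mean 8.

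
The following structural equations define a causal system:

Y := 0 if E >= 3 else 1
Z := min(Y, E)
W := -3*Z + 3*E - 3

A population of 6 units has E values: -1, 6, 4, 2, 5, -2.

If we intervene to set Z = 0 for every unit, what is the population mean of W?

4

Under do(Z=0), Z's equation is replaced by Z=0 for every unit. Per-unit W: -6, 15, 9, 3, 12, -9. Mean = 4.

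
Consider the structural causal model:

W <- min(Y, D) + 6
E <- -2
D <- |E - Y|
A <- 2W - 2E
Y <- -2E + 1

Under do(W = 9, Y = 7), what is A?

22

The joint intervention fixes W = 9, Y = 7, removing each variable's own equation.
A = 2W - 2E  [with W=9, E=-2]  = 22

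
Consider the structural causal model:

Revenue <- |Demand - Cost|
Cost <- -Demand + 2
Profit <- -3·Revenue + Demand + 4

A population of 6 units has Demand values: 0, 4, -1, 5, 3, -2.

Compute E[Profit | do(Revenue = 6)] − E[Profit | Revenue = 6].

0.5

The intervention sets Revenue=6 in all 6 units regardless of Demand. Recomputing Profit per unit gives -14, -10, -15, -9, -11, -16; average -12.5.
Observing Revenue=6 restricts to units where Revenue's equation naturally yields 6: Demand ∈ {4, -2}. In that subpopulation Profit = -10, -16, mean -13.
Difference = -12.5 − (-13) = 0.5.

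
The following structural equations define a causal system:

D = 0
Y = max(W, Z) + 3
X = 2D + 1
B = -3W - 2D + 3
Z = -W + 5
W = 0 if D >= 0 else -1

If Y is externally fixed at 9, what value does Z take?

do(Y=9) replaces the equation Y = max(W, Z) + 3 with the constant Y = 9.
No directed path runs from Y to Z, so Z keeps its natural value.
W = 0 if D >= 0 else -1  [with D=0]  = 0
Z = -W + 5  [with W=0]  = 5

5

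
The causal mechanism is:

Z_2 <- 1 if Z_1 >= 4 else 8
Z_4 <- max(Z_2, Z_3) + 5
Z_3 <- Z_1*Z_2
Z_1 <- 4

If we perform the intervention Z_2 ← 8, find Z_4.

Under do(Z_2=8), the mechanism Z_2 <- 1 if Z_1 >= 4 else 8 is discarded; Z_2 is fixed at 8.
Z_3 = Z_1*Z_2  [with Z_1=4, Z_2=8]  = 32
Z_4 = max(Z_2, Z_3) + 5  [with Z_2=8, Z_3=32]  = 37

37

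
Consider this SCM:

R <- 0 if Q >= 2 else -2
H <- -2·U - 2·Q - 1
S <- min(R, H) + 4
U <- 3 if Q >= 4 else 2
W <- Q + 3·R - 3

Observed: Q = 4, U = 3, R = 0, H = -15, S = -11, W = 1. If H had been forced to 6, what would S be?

Intervening sets H = 6 and removes its equation (H <- -2·U - 2·Q - 1).
R = 0 if Q >= 2 else -2  [with Q=4]  = 0
S = min(R, H) + 4  [with R=0, H=6]  = 4

4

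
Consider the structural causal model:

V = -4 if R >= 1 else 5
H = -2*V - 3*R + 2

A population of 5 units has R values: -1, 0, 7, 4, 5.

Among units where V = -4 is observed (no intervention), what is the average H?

Conditioning on V=-4 selects the 3 unit(s) with R ∈ {7, 4, 5}. Their H values: -11, -2, -5. Mean = -6.

-6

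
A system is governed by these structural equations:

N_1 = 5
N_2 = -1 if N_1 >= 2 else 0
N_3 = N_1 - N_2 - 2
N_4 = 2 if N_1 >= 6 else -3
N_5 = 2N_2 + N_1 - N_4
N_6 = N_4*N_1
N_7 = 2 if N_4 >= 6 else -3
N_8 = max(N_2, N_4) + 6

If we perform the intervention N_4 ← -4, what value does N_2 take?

The intervention breaks the incoming arrows to N_4: N_4 = 2 if N_1 >= 6 else -3 no longer applies, and N_4 = -4.
Since N_2 is not a descendant of the intervened variable, it is unaffected.
N_2 = -1 if N_1 >= 2 else 0  [with N_1=5]  = -1

-1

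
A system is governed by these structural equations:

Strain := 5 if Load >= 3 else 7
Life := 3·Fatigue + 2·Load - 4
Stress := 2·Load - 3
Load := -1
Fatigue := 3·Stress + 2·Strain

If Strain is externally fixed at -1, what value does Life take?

do(Strain=-1) replaces the equation Strain := 5 if Load >= 3 else 7 with the constant Strain = -1.
Stress = 2·Load - 3  [with Load=-1]  = -5
Fatigue = 3·Stress + 2·Strain  [with Stress=-5, Strain=-1]  = -17
Life = 3·Fatigue + 2·Load - 4  [with Fatigue=-17, Load=-1]  = -57

-57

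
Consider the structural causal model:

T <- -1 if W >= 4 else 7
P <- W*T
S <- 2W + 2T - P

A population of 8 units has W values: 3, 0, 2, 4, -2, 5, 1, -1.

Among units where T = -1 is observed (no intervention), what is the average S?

Conditioning on T=-1 selects the 2 unit(s) with W ∈ {4, 5}. Their S values: 10, 13. Mean = 11.5.

11.5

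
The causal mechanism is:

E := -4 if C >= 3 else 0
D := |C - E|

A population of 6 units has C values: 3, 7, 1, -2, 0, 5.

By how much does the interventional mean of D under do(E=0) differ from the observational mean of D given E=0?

The intervention sets E=0 in all 6 units regardless of C. Recomputing D per unit gives 3, 7, 1, 2, 0, 5; average 3.
E[D|E=0] averages over only the 3 units with E=0 (C = 1, -2, 0): D = 1, 2, 0, mean 1.
Difference = 3 − 1 = 2.

2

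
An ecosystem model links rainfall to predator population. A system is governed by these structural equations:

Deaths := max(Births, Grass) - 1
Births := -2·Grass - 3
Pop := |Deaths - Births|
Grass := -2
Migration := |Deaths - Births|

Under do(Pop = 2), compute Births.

1

Under do(Pop=2), the mechanism Pop := |Deaths - Births| is discarded; Pop is fixed at 2.
No directed path runs from Pop to Births, so Births keeps its natural value.
Births = -2·Grass - 3  [with Grass=-2]  = 1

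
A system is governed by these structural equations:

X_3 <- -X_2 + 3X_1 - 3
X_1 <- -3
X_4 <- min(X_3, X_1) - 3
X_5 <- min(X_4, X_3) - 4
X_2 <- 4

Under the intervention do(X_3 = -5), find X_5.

do(X_3=-5) replaces the equation X_3 <- -X_2 + 3X_1 - 3 with the constant X_3 = -5.
X_4 = min(X_3, X_1) - 3  [with X_3=-5, X_1=-3]  = -8
X_5 = min(X_4, X_3) - 4  [with X_4=-8, X_3=-5]  = -12

-12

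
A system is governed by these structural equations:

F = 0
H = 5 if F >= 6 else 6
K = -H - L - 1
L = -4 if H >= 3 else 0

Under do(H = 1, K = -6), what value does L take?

The joint intervention fixes H = 1, K = -6, removing each variable's own equation.
L = -4 if H >= 3 else 0  [with H=1]  = 0

0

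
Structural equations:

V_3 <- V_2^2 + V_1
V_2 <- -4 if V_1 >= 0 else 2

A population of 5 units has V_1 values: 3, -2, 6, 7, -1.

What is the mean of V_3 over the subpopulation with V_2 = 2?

2.5

E[V_3|V_2=2] averages over only the 2 units with V_2=2 (V_1 = -2, -1): V_3 = 2, 3, mean 2.5.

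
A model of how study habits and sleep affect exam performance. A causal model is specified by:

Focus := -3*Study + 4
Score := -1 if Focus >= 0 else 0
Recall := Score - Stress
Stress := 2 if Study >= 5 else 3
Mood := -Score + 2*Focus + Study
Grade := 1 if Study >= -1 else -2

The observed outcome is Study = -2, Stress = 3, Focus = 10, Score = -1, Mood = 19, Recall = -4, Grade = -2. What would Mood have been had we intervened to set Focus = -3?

do(Focus=-3) replaces the equation Focus := -3*Study + 4 with the constant Focus = -3.
Score = -1 if Focus >= 0 else 0  [with Focus=-3]  = 0
Mood = -Score + 2*Focus + Study  [with Score=0, Focus=-3, Study=-2]  = -8

-8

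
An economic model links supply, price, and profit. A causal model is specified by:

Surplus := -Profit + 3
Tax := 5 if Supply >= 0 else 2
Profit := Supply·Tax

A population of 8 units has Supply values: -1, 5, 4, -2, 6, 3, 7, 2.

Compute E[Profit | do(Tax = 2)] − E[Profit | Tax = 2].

Every unit gets Tax=2 under the intervention. Profit values become -2, 10, 8, -4, 12, 6, 14, 4; E[Profit|do(Tax=2)] = 6.
Observing Tax=2 restricts to units where Tax's equation naturally yields 2: Supply ∈ {-1, -2}. In that subpopulation Profit = -2, -4, mean -3.
Difference = 6 − (-3) = 9.

9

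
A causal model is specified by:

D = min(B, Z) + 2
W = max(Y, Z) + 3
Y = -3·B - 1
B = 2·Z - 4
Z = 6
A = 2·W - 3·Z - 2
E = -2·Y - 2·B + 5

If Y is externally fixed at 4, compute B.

Under do(Y=4), the mechanism Y = -3·B - 1 is discarded; Y is fixed at 4.
Since B is not a descendant of the intervened variable, it is unaffected.
B = 2·Z - 4  [with Z=6]  = 8

8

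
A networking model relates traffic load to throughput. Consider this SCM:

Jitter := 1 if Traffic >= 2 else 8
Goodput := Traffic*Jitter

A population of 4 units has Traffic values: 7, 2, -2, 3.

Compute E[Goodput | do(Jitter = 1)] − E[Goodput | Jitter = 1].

do(Jitter=1) breaks Jitter's dependence on Traffic. With Jitter=1 fixed, Goodput across the units is 7, 2, -2, 3, mean 2.5.
Observing Jitter=1 restricts to units where Jitter's equation naturally yields 1: Traffic ∈ {7, 2, 3}. In that subpopulation Goodput = 7, 2, 3, mean 4.
Difference = 2.5 − 4 = -1.5.

-1.5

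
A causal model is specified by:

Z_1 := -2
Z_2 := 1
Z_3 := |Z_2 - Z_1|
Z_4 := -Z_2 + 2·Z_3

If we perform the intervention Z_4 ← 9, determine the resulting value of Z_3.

3

Under do(Z_4=9), the mechanism Z_4 := -Z_2 + 2·Z_3 is discarded; Z_4 is fixed at 9.
Since Z_3 is not a descendant of the intervened variable, it is unaffected.
Z_3 = |Z_2 - Z_1|  [with Z_2=1, Z_1=-2]  = 3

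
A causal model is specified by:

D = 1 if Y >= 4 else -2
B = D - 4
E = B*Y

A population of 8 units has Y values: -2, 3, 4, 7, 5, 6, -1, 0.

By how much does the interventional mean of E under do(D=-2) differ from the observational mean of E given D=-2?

Under do(D=-2), D's equation is replaced by D=-2 for every unit. Per-unit E: 12, -18, -24, -42, -30, -36, 6, 0. Mean = -16.5.
E[E|D=-2] averages over only the 4 units with D=-2 (Y = -2, 3, -1, 0): E = 12, -18, 6, 0, mean 0.
Difference = -16.5 − 0 = -16.5.

-16.5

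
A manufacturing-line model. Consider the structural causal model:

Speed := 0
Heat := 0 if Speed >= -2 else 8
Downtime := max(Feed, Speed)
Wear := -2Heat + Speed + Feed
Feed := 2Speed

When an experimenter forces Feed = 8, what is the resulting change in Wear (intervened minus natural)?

8

Under do(Feed=8), the mechanism Feed := 2Speed is discarded; Feed is fixed at 8.
Heat = 0 if Speed >= -2 else 8  [with Speed=0]  = 0
Wear = -2Heat + Speed + Feed  [with Heat=0, Speed=0, Feed=8]  = 8
Without intervention: Feed = 2Speed  [with Speed=0]  = 0; Heat = 0 if Speed >= -2 else 8  [with Speed=0]  = 0; Wear = -2Heat + Speed + Feed  [with Heat=0, Speed=0, Feed=0]  = 0.
Change = 8 − 0 = 8.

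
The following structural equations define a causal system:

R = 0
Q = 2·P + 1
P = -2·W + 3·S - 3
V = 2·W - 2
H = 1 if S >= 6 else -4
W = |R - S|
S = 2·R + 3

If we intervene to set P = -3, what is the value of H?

The intervention breaks the incoming arrows to P: P = -2·W + 3·S - 3 no longer applies, and P = -3.
Since H is not a descendant of the intervened variable, it is unaffected.
S = 2·R + 3  [with R=0]  = 3
H = 1 if S >= 6 else -4  [with S=3]  = -4

-4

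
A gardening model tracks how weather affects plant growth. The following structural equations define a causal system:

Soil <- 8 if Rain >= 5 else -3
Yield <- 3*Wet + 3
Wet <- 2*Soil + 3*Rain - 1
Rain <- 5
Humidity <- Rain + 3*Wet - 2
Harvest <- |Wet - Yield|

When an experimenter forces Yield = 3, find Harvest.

27

The intervention breaks the incoming arrows to Yield: Yield <- 3*Wet + 3 no longer applies, and Yield = 3.
Soil = 8 if Rain >= 5 else -3  [with Rain=5]  = 8
Wet = 2*Soil + 3*Rain - 1  [with Soil=8, Rain=5]  = 30
Harvest = |Wet - Yield|  [with Wet=30, Yield=3]  = 27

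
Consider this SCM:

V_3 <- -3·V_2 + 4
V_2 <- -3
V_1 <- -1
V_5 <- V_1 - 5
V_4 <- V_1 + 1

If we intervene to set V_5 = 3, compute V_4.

The intervention breaks the incoming arrows to V_5: V_5 <- V_1 - 5 no longer applies, and V_5 = 3.
Since V_4 is not a descendant of the intervened variable, it is unaffected.
V_4 = V_1 + 1  [with V_1=-1]  = 0

0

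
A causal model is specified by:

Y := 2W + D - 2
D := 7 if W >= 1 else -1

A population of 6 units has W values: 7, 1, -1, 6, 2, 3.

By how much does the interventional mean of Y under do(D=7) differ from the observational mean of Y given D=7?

The intervention sets D=7 in all 6 units regardless of W. Recomputing Y per unit gives 19, 7, 3, 17, 9, 11; average 11.
Conditioning on D=7 selects the 5 unit(s) with W ∈ {7, 1, 6, 2, 3}. Their Y values: 19, 7, 17, 9, 11. Mean = 12.6.
Difference = 11 − 12.6 = -1.6.

-1.6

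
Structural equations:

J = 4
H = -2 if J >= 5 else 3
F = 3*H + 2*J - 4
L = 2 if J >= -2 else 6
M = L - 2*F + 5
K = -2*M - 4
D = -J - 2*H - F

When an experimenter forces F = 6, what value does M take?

do(F=6) replaces the equation F = 3*H + 2*J - 4 with the constant F = 6.
L = 2 if J >= -2 else 6  [with J=4]  = 2
M = L - 2*F + 5  [with L=2, F=6]  = -5

-5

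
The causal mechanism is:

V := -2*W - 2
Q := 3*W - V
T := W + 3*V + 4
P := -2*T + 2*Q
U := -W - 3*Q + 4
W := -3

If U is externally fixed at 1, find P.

-52

The intervention breaks the incoming arrows to U: U := -W - 3*Q + 4 no longer applies, and U = 1.
Since P is not a descendant of the intervened variable, it is unaffected.
V = -2*W - 2  [with W=-3]  = 4
Q = 3*W - V  [with W=-3, V=4]  = -13
T = W + 3*V + 4  [with W=-3, V=4]  = 13
P = -2*T + 2*Q  [with T=13, Q=-13]  = -52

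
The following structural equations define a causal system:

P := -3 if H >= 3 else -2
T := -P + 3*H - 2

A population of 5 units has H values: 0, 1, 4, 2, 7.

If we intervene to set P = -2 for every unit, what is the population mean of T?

8.4

do(P=-2) breaks P's dependence on H. With P=-2 fixed, T across the units is 0, 3, 12, 6, 21, mean 8.4.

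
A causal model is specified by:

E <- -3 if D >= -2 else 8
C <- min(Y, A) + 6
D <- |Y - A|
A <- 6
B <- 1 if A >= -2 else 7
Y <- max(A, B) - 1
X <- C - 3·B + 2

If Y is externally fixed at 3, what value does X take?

8

The intervention breaks the incoming arrows to Y: Y <- max(A, B) - 1 no longer applies, and Y = 3.
B = 1 if A >= -2 else 7  [with A=6]  = 1
C = min(Y, A) + 6  [with Y=3, A=6]  = 9
X = C - 3·B + 2  [with C=9, B=1]  = 8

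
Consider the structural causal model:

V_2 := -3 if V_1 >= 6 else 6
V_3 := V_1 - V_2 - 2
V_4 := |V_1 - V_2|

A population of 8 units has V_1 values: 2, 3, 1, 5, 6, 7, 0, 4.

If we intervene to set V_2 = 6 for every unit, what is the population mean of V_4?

Every unit gets V_2=6 under the intervention. V_4 values become 4, 3, 5, 1, 0, 1, 6, 2; E[V_4|do(V_2=6)] = 2.75.

2.75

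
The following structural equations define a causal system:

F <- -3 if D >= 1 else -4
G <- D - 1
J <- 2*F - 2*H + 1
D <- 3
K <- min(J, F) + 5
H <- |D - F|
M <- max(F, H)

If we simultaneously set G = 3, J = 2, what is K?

Setting G = 3, J = 2 by intervention discards those variables' equations.
F = -3 if D >= 1 else -4  [with D=3]  = -3
K = min(J, F) + 5  [with J=2, F=-3]  = 2

2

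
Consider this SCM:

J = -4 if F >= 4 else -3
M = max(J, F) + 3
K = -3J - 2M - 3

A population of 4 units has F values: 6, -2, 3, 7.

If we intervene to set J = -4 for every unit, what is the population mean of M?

Under do(J=-4), J's equation is replaced by J=-4 for every unit. Per-unit M: 9, 1, 6, 10. Mean = 6.5.

6.5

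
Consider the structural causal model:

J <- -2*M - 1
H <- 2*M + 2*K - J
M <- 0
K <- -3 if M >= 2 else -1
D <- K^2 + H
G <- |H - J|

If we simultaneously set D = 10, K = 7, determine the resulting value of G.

The joint intervention fixes D = 10, K = 7, removing each variable's own equation.
J = -2*M - 1  [with M=0]  = -1
H = 2*M + 2*K - J  [with M=0, K=7, J=-1]  = 15
G = |H - J|  [with H=15, J=-1]  = 16

16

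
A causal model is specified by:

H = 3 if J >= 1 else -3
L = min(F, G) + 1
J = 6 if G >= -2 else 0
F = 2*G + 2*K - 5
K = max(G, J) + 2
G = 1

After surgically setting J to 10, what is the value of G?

Under do(J=10), the mechanism J = 6 if G >= -2 else 0 is discarded; J is fixed at 10.
G is not downstream of the intervention, so its value is determined by the original equations.

1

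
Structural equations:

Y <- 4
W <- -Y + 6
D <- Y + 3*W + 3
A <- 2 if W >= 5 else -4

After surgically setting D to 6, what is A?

-4

The intervention breaks the incoming arrows to D: D <- Y + 3*W + 3 no longer applies, and D = 6.
A is not downstream of the intervention, so its value is determined by the original equations.
W = -Y + 6  [with Y=4]  = 2
A = 2 if W >= 5 else -4  [with W=2]  = -4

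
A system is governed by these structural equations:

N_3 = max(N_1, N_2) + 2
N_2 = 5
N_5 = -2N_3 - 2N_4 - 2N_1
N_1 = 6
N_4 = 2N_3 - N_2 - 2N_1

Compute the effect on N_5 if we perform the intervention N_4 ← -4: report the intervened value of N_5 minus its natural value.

6

Intervening sets N_4 = -4 and removes its equation (N_4 = 2N_3 - N_2 - 2N_1).
N_3 = max(N_1, N_2) + 2  [with N_1=6, N_2=5]  = 8
N_5 = -2N_3 - 2N_4 - 2N_1  [with N_3=8, N_4=-4, N_1=6]  = -20
Without intervention: N_3 = max(N_1, N_2) + 2  [with N_1=6, N_2=5]  = 8; N_4 = 2N_3 - N_2 - 2N_1  [with N_3=8, N_2=5, N_1=6]  = -1; N_5 = -2N_3 - 2N_4 - 2N_1  [with N_3=8, N_4=-1, N_1=6]  = -26.
Change = -20 − (-26) = 6.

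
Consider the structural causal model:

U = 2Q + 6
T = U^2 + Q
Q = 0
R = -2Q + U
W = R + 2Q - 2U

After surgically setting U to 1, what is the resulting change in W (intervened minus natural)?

Under do(U=1), the mechanism U = 2Q + 6 is discarded; U is fixed at 1.
R = -2Q + U  [with Q=0, U=1]  = 1
W = R + 2Q - 2U  [with R=1, Q=0, U=1]  = -1
Without intervention: U = 2Q + 6  [with Q=0]  = 6; R = -2Q + U  [with Q=0, U=6]  = 6; W = R + 2Q - 2U  [with R=6, Q=0, U=6]  = -6.
Change = -1 − (-6) = 5.

5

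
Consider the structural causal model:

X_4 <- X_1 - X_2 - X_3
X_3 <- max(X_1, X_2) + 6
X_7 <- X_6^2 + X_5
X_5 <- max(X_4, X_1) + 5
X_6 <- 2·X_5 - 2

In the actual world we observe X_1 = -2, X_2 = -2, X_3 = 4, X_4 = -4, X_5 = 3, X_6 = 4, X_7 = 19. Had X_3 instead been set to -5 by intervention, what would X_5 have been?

10

do(X_3=-5) replaces the equation X_3 <- max(X_1, X_2) + 6 with the constant X_3 = -5.
X_4 = X_1 - X_2 - X_3  [with X_1=-2, X_2=-2, X_3=-5]  = 5
X_5 = max(X_4, X_1) + 5  [with X_4=5, X_1=-2]  = 10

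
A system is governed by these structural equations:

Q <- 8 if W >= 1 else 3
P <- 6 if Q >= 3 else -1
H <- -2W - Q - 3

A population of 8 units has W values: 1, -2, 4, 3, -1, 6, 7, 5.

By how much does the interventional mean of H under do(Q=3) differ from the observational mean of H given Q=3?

-8.75

Under do(Q=3), Q's equation is replaced by Q=3 for every unit. Per-unit H: -8, -2, -14, -12, -4, -18, -20, -16. Mean = -11.75.
Conditioning on Q=3 selects the 2 unit(s) with W ∈ {-2, -1}. Their H values: -2, -4. Mean = -3.
Difference = -11.75 − (-3) = -8.75.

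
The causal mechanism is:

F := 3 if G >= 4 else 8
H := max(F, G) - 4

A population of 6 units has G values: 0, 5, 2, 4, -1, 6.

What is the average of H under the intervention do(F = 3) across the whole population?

0

Every unit gets F=3 under the intervention. H values become -1, 1, -1, 0, -1, 2; E[H|do(F=3)] = 0.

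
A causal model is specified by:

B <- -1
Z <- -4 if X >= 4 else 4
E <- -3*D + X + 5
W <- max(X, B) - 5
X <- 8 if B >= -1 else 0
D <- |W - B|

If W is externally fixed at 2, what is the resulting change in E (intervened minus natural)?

3

The intervention breaks the incoming arrows to W: W <- max(X, B) - 5 no longer applies, and W = 2.
X = 8 if B >= -1 else 0  [with B=-1]  = 8
D = |W - B|  [with W=2, B=-1]  = 3
E = -3*D + X + 5  [with D=3, X=8]  = 4
Without intervention: X = 8 if B >= -1 else 0  [with B=-1]  = 8; W = max(X, B) - 5  [with X=8, B=-1]  = 3; D = |W - B|  [with W=3, B=-1]  = 4; E = -3*D + X + 5  [with D=4, X=8]  = 1.
Change = 4 − 1 = 3.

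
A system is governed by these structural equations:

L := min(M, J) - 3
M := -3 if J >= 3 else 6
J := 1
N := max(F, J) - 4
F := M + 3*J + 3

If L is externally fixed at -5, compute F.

Under do(L=-5), the mechanism L := min(M, J) - 3 is discarded; L is fixed at -5.
Since F is not a descendant of the intervened variable, it is unaffected.
M = -3 if J >= 3 else 6  [with J=1]  = 6
F = M + 3*J + 3  [with M=6, J=1]  = 12

12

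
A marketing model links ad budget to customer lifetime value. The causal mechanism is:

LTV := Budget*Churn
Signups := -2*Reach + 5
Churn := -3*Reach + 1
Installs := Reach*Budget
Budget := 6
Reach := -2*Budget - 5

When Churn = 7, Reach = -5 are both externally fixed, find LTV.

The joint intervention fixes Churn = 7, Reach = -5, removing each variable's own equation.
LTV = Budget*Churn  [with Budget=6, Churn=7]  = 42

42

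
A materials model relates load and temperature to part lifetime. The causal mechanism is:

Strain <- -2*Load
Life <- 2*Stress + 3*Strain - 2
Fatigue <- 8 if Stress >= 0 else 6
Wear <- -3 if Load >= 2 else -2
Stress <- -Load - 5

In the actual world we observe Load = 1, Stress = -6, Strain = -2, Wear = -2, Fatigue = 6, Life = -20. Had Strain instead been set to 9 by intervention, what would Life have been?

13

The intervention breaks the incoming arrows to Strain: Strain <- -2*Load no longer applies, and Strain = 9.
Stress = -Load - 5  [with Load=1]  = -6
Life = 2*Stress + 3*Strain - 2  [with Stress=-6, Strain=9]  = 13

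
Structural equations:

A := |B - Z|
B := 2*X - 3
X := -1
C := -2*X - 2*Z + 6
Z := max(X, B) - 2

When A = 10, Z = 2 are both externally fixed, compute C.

4

The joint intervention fixes A = 10, Z = 2, removing each variable's own equation.
C = -2*X - 2*Z + 6  [with X=-1, Z=2]  = 4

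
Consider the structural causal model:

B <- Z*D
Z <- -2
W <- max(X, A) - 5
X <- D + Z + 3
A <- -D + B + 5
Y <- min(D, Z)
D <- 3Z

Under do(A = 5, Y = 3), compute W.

Setting A = 5, Y = 3 by intervention discards those variables' equations.
D = 3Z  [with Z=-2]  = -6
X = D + Z + 3  [with D=-6, Z=-2]  = -5
W = max(X, A) - 5  [with X=-5, A=5]  = 0

0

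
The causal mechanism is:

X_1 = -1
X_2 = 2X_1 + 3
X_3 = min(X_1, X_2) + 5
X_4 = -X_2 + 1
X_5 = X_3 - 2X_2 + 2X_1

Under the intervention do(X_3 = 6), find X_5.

2

do(X_3=6) replaces the equation X_3 = min(X_1, X_2) + 5 with the constant X_3 = 6.
X_2 = 2X_1 + 3  [with X_1=-1]  = 1
X_5 = X_3 - 2X_2 + 2X_1  [with X_3=6, X_2=1, X_1=-1]  = 2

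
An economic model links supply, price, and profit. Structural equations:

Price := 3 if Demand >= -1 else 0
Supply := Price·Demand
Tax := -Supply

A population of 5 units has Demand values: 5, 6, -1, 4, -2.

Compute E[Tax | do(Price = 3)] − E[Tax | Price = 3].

3.3

Under do(Price=3), Price's equation is replaced by Price=3 for every unit. Per-unit Tax: -15, -18, 3, -12, 6. Mean = -7.2.
Observing Price=3 restricts to units where Price's equation naturally yields 3: Demand ∈ {5, 6, -1, 4}. In that subpopulation Tax = -15, -18, 3, -12, mean -10.5.
Difference = -7.2 − (-10.5) = 3.3.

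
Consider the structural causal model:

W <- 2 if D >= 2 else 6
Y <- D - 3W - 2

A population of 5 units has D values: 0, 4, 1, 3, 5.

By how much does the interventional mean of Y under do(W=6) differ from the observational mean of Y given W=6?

2.1

Under do(W=6), W's equation is replaced by W=6 for every unit. Per-unit Y: -20, -16, -19, -17, -15. Mean = -17.4.
Observing W=6 restricts to units where W's equation naturally yields 6: D ∈ {0, 1}. In that subpopulation Y = -20, -19, mean -19.5.
Difference = -17.4 − (-19.5) = 2.1.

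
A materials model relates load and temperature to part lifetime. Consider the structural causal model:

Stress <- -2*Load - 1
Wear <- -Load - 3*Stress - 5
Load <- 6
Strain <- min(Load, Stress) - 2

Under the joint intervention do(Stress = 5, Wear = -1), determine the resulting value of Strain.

3

The joint intervention fixes Stress = 5, Wear = -1, removing each variable's own equation.
Strain = min(Load, Stress) - 2  [with Load=6, Stress=5]  = 3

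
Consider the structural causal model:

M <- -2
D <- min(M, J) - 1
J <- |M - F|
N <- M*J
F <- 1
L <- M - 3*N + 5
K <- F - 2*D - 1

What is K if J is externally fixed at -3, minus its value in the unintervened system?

The intervention breaks the incoming arrows to J: J <- |M - F| no longer applies, and J = -3.
D = min(M, J) - 1  [with M=-2, J=-3]  = -4
K = F - 2*D - 1  [with F=1, D=-4]  = 8
Without intervention: J = |M - F|  [with M=-2, F=1]  = 3; D = min(M, J) - 1  [with M=-2, J=3]  = -3; K = F - 2*D - 1  [with F=1, D=-3]  = 6.
Change = 8 − 6 = 2.

2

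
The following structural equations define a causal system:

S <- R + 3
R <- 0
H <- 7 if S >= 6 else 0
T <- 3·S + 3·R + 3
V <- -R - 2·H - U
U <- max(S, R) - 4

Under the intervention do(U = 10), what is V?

-10

The intervention breaks the incoming arrows to U: U <- max(S, R) - 4 no longer applies, and U = 10.
S = R + 3  [with R=0]  = 3
H = 7 if S >= 6 else 0  [with S=3]  = 0
V = -R - 2·H - U  [with R=0, H=0, U=10]  = -10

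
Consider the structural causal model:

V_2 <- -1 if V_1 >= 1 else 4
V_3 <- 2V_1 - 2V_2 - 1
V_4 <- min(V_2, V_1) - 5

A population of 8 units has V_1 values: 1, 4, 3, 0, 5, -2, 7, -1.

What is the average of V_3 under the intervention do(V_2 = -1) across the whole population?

5.25

do(V_2=-1) breaks V_2's dependence on V_1. With V_2=-1 fixed, V_3 across the units is 3, 9, 7, 1, 11, -3, 15, -1, mean 5.25.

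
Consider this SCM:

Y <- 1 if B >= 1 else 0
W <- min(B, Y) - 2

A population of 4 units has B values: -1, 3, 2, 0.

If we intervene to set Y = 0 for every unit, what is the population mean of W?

-2.25

Every unit gets Y=0 under the intervention. W values become -3, -2, -2, -2; E[W|do(Y=0)] = -2.25.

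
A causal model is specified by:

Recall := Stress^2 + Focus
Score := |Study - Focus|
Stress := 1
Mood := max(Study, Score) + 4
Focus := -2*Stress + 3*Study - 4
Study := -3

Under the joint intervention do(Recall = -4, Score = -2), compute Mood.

Setting Recall = -4, Score = -2 by intervention discards those variables' equations.
Mood = max(Study, Score) + 4  [with Study=-3, Score=-2]  = 2

2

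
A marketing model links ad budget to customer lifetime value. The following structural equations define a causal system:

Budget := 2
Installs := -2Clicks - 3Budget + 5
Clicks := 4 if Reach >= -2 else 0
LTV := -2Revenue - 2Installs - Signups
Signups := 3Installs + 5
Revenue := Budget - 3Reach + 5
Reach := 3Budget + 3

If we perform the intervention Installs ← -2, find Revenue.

-20

Under do(Installs=-2), the mechanism Installs := -2Clicks - 3Budget + 5 is discarded; Installs is fixed at -2.
Since Revenue is not a descendant of the intervened variable, it is unaffected.
Reach = 3Budget + 3  [with Budget=2]  = 9
Revenue = Budget - 3Reach + 5  [with Budget=2, Reach=9]  = -20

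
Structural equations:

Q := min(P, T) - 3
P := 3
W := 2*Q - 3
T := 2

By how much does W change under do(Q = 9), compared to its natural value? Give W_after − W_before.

20

The intervention breaks the incoming arrows to Q: Q := min(P, T) - 3 no longer applies, and Q = 9.
W = 2*Q - 3  [with Q=9]  = 15
Without intervention: Q = min(P, T) - 3  [with P=3, T=2]  = -1; W = 2*Q - 3  [with Q=-1]  = -5.
Change = 15 − (-5) = 20.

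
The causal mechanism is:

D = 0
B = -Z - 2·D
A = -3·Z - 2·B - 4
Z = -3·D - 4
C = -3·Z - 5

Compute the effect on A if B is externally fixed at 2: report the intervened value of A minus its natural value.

do(B=2) replaces the equation B = -Z - 2·D with the constant B = 2.
Z = -3·D - 4  [with D=0]  = -4
A = -3·Z - 2·B - 4  [with Z=-4, B=2]  = 4
Without intervention: Z = -3·D - 4  [with D=0]  = -4; B = -Z - 2·D  [with Z=-4, D=0]  = 4; A = -3·Z - 2·B - 4  [with Z=-4, B=4]  = 0.
Change = 4 − 0 = 4.

4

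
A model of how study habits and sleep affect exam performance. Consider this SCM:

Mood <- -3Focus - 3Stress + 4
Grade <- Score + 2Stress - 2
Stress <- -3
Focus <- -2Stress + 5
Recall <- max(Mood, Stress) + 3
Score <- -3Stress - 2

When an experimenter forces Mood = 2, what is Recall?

Intervening sets Mood = 2 and removes its equation (Mood <- -3Focus - 3Stress + 4).
Recall = max(Mood, Stress) + 3  [with Mood=2, Stress=-3]  = 5

5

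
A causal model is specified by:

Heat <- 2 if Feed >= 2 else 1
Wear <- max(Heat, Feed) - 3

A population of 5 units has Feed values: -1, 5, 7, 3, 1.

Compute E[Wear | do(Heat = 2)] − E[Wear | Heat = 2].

Under do(Heat=2), Heat's equation is replaced by Heat=2 for every unit. Per-unit Wear: -1, 2, 4, 0, -1. Mean = 0.8.
Observing Heat=2 restricts to units where Heat's equation naturally yields 2: Feed ∈ {5, 7, 3}. In that subpopulation Wear = 2, 4, 0, mean 2.
Difference = 0.8 − 2 = -1.2.

-1.2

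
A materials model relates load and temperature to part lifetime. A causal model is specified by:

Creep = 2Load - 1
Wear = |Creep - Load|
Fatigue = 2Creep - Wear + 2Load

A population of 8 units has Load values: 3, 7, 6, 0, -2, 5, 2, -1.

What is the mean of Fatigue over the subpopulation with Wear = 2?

Conditioning on Wear=2 selects the 2 unit(s) with Load ∈ {3, -1}. Their Fatigue values: 14, -10. Mean = 2.

2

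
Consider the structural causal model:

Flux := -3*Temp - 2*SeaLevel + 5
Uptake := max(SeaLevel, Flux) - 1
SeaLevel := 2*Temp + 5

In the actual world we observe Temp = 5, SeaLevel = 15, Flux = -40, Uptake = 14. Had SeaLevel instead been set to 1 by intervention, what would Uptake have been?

0

Under do(SeaLevel=1), the mechanism SeaLevel := 2*Temp + 5 is discarded; SeaLevel is fixed at 1.
Flux = -3*Temp - 2*SeaLevel + 5  [with Temp=5, SeaLevel=1]  = -12
Uptake = max(SeaLevel, Flux) - 1  [with SeaLevel=1, Flux=-12]  = 0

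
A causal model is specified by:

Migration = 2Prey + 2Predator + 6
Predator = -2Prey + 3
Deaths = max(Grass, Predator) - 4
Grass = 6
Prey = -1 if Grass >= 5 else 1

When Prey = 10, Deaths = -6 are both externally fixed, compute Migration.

Setting Prey = 10, Deaths = -6 by intervention discards those variables' equations.
Predator = -2Prey + 3  [with Prey=10]  = -17
Migration = 2Prey + 2Predator + 6  [with Prey=10, Predator=-17]  = -8

-8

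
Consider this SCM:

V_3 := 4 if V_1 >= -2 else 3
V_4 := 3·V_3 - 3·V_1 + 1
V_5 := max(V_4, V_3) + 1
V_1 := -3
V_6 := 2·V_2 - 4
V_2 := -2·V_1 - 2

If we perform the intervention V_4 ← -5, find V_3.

Under do(V_4=-5), the mechanism V_4 := 3·V_3 - 3·V_1 + 1 is discarded; V_4 is fixed at -5.
Since V_3 is not a descendant of the intervened variable, it is unaffected.
V_3 = 4 if V_1 >= -2 else 3  [with V_1=-3]  = 3

3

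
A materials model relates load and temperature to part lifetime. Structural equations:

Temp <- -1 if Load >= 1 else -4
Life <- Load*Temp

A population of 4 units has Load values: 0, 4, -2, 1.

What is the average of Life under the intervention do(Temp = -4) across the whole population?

-3

Every unit gets Temp=-4 under the intervention. Life values become 0, -16, 8, -4; E[Life|do(Temp=-4)] = -3.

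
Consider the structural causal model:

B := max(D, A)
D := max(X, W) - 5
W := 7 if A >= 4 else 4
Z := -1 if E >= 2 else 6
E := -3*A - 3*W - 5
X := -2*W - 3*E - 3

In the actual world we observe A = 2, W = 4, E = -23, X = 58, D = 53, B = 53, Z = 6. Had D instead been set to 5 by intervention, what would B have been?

5

The intervention breaks the incoming arrows to D: D := max(X, W) - 5 no longer applies, and D = 5.
B = max(D, A)  [with D=5, A=2]  = 5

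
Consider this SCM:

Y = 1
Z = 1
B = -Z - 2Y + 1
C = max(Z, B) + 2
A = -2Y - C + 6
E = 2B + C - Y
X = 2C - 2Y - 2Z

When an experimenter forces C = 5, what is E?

Under do(C=5), the mechanism C = max(Z, B) + 2 is discarded; C is fixed at 5.
B = -Z - 2Y + 1  [with Z=1, Y=1]  = -2
E = 2B + C - Y  [with B=-2, C=5, Y=1]  = 0

0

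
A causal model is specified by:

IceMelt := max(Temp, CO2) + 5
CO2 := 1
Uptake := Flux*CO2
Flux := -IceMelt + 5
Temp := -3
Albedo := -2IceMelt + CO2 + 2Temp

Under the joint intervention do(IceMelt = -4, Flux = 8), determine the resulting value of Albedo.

The joint intervention fixes IceMelt = -4, Flux = 8, removing each variable's own equation.
Albedo = -2IceMelt + CO2 + 2Temp  [with IceMelt=-4, CO2=1, Temp=-3]  = 3

3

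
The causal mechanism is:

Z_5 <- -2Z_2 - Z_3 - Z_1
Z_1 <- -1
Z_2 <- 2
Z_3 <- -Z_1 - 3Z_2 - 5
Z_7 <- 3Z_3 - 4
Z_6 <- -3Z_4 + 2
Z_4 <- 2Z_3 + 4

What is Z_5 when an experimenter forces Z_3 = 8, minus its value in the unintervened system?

-18

do(Z_3=8) replaces the equation Z_3 <- -Z_1 - 3Z_2 - 5 with the constant Z_3 = 8.
Z_5 = -2Z_2 - Z_3 - Z_1  [with Z_2=2, Z_3=8, Z_1=-1]  = -11
Without intervention: Z_3 = -Z_1 - 3Z_2 - 5  [with Z_1=-1, Z_2=2]  = -10; Z_5 = -2Z_2 - Z_3 - Z_1  [with Z_2=2, Z_3=-10, Z_1=-1]  = 7.
Change = -11 − 7 = -18.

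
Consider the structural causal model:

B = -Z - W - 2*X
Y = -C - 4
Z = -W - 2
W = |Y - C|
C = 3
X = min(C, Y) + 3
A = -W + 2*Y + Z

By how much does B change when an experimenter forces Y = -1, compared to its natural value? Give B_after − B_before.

Under do(Y=-1), the mechanism Y = -C - 4 is discarded; Y is fixed at -1.
W = |Y - C|  [with Y=-1, C=3]  = 4
X = min(C, Y) + 3  [with C=3, Y=-1]  = 2
Z = -W - 2  [with W=4]  = -6
B = -Z - W - 2*X  [with Z=-6, W=4, X=2]  = -2
Without intervention: Y = -C - 4  [with C=3]  = -7; W = |Y - C|  [with Y=-7, C=3]  = 10; X = min(C, Y) + 3  [with C=3, Y=-7]  = -4; Z = -W - 2  [with W=10]  = -12; B = -Z - W - 2*X  [with Z=-12, W=10, X=-4]  = 10.
Change = -2 − 10 = -12.

-12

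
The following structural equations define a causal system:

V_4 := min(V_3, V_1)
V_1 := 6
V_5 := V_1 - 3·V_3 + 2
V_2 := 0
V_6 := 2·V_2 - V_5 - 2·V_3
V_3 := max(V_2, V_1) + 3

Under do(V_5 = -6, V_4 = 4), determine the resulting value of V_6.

Setting V_5 = -6, V_4 = 4 by intervention discards those variables' equations.
V_3 = max(V_2, V_1) + 3  [with V_2=0, V_1=6]  = 9
V_6 = 2·V_2 - V_5 - 2·V_3  [with V_2=0, V_5=-6, V_3=9]  = -12

-12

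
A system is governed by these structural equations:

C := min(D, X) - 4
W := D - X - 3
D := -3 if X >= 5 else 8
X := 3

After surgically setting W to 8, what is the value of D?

The intervention breaks the incoming arrows to W: W := D - X - 3 no longer applies, and W = 8.
Since D is not a descendant of the intervened variable, it is unaffected.
D = -3 if X >= 5 else 8  [with X=3]  = 8

8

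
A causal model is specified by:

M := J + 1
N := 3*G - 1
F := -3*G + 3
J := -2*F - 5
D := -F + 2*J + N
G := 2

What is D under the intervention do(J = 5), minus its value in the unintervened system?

8

Intervening sets J = 5 and removes its equation (J := -2*F - 5).
N = 3*G - 1  [with G=2]  = 5
F = -3*G + 3  [with G=2]  = -3
D = -F + 2*J + N  [with F=-3, J=5, N=5]  = 18
Without intervention: N = 3*G - 1  [with G=2]  = 5; F = -3*G + 3  [with G=2]  = -3; J = -2*F - 5  [with F=-3]  = 1; D = -F + 2*J + N  [with F=-3, J=1, N=5]  = 10.
Change = 18 − 10 = 8.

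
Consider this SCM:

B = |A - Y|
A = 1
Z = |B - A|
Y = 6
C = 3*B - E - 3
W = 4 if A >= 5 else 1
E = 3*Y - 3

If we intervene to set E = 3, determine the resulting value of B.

do(E=3) replaces the equation E = 3*Y - 3 with the constant E = 3.
B is not downstream of the intervention, so its value is determined by the original equations.
B = |A - Y|  [with A=1, Y=6]  = 5

5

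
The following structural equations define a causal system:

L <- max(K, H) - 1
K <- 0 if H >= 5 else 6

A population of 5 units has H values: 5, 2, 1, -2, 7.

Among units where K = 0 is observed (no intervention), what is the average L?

Observing K=0 restricts to units where K's equation naturally yields 0: H ∈ {5, 7}. In that subpopulation L = 4, 6, mean 5.

5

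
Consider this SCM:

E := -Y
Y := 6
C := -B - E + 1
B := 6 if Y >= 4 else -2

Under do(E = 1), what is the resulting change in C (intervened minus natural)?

Under do(E=1), the mechanism E := -Y is discarded; E is fixed at 1.
B = 6 if Y >= 4 else -2  [with Y=6]  = 6
C = -B - E + 1  [with B=6, E=1]  = -6
Without intervention: E = -Y  [with Y=6]  = -6; B = 6 if Y >= 4 else -2  [with Y=6]  = 6; C = -B - E + 1  [with B=6, E=-6]  = 1.
Change = -6 − 1 = -7.

-7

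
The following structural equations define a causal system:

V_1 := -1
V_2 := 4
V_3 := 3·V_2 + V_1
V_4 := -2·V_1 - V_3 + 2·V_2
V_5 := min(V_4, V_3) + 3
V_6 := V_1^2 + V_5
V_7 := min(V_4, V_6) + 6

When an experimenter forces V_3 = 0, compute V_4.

10

The intervention breaks the incoming arrows to V_3: V_3 := 3·V_2 + V_1 no longer applies, and V_3 = 0.
V_4 = -2·V_1 - V_3 + 2·V_2  [with V_1=-1, V_3=0, V_2=4]  = 10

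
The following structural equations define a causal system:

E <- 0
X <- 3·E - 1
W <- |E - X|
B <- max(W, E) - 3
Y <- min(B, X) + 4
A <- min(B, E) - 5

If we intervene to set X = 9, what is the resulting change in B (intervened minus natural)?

8

Under do(X=9), the mechanism X <- 3·E - 1 is discarded; X is fixed at 9.
W = |E - X|  [with E=0, X=9]  = 9
B = max(W, E) - 3  [with W=9, E=0]  = 6
Without intervention: X = 3·E - 1  [with E=0]  = -1; W = |E - X|  [with E=0, X=-1]  = 1; B = max(W, E) - 3  [with W=1, E=0]  = -2.
Change = 6 − (-2) = 8.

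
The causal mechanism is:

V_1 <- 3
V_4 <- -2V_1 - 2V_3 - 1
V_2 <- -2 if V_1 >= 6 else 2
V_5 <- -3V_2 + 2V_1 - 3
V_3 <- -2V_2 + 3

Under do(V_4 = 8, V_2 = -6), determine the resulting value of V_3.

Setting V_4 = 8, V_2 = -6 by intervention discards those variables' equations.
V_3 = -2V_2 + 3  [with V_2=-6]  = 15

15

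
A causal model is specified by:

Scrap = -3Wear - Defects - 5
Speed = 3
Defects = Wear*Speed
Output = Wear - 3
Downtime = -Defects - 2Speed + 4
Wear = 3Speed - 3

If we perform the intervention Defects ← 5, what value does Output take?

3

do(Defects=5) replaces the equation Defects = Wear*Speed with the constant Defects = 5.
Output is not downstream of the intervention, so its value is determined by the original equations.
Wear = 3Speed - 3  [with Speed=3]  = 6
Output = Wear - 3  [with Wear=6]  = 3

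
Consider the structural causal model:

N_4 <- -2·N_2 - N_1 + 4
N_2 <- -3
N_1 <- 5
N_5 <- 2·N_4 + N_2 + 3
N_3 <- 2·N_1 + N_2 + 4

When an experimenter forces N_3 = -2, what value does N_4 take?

5

The intervention breaks the incoming arrows to N_3: N_3 <- 2·N_1 + N_2 + 4 no longer applies, and N_3 = -2.
N_4 is not downstream of the intervention, so its value is determined by the original equations.
N_4 = -2·N_2 - N_1 + 4  [with N_2=-3, N_1=5]  = 5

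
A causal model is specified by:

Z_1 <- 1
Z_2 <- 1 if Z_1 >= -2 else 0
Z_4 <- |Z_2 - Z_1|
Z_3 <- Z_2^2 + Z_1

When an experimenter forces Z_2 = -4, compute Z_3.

The intervention breaks the incoming arrows to Z_2: Z_2 <- 1 if Z_1 >= -2 else 0 no longer applies, and Z_2 = -4.
Z_3 = Z_2^2 + Z_1  [with Z_2=-4, Z_1=1]  = 17

17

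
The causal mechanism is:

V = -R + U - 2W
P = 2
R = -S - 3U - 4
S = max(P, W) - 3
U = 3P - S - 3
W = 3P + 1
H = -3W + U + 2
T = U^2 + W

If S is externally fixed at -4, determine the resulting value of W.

7

Under do(S=-4), the mechanism S = max(P, W) - 3 is discarded; S is fixed at -4.
Since W is not a descendant of the intervened variable, it is unaffected.
W = 3P + 1  [with P=2]  = 7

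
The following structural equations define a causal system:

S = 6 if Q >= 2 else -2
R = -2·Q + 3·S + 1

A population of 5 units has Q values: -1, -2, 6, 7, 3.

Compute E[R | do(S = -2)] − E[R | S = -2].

The intervention sets S=-2 in all 5 units regardless of Q. Recomputing R per unit gives -3, -1, -17, -19, -11; average -10.2.
Observing S=-2 restricts to units where S's equation naturally yields -2: Q ∈ {-1, -2}. In that subpopulation R = -3, -1, mean -2.
Difference = -10.2 − (-2) = -8.2.

-8.2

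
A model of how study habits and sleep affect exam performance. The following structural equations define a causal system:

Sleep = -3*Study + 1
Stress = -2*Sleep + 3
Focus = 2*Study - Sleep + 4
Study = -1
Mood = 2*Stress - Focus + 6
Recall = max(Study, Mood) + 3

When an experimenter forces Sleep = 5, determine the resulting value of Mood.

-5

do(Sleep=5) replaces the equation Sleep = -3*Study + 1 with the constant Sleep = 5.
Stress = -2*Sleep + 3  [with Sleep=5]  = -7
Focus = 2*Study - Sleep + 4  [with Study=-1, Sleep=5]  = -3
Mood = 2*Stress - Focus + 6  [with Stress=-7, Focus=-3]  = -5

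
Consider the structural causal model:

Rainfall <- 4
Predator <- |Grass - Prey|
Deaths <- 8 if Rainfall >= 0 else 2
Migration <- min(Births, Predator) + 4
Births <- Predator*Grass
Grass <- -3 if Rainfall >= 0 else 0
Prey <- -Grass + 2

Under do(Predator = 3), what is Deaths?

Under do(Predator=3), the mechanism Predator <- |Grass - Prey| is discarded; Predator is fixed at 3.
Since Deaths is not a descendant of the intervened variable, it is unaffected.
Deaths = 8 if Rainfall >= 0 else 2  [with Rainfall=4]  = 8

8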